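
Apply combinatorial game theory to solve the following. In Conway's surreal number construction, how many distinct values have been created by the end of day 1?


Day 0: {|} = 0 is born. Count = 1.
Day n: the number of surreal numbers born by day n is 2^(n+1) - 1.
By day 0: 2^1 - 1 = 1
By day 1: 2^2 - 1 = 3
By day 1: 3 surreal numbers.

3


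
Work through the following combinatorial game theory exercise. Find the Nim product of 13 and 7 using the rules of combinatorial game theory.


Nim multiplication is bilinear over XOR: (u XOR v) * w = (u*w) XOR (v*w).
So we split each operand into its bit components and XOR the pairwise Nim products.
13 = 1 + 4 + 8 (as XOR of powers of 2).
7 = 1 + 2 + 4 (as XOR of powers of 2).
Using the standard Nim-product table on single bits:
  2*2 = 3,   2*4 = 8,   2*8 = 12,
  4*4 = 6,   4*8 = 11,  8*8 = 13,
and  1*x = x (identity), k*l = l*k (commutative).
Pairwise Nim products:
  1 * 1 = 1
  1 * 2 = 2
  1 * 4 = 4
  4 * 1 = 4
  4 * 2 = 8
  4 * 4 = 6
  8 * 1 = 8
  8 * 2 = 12
  8 * 4 = 11
XOR them: 1 XOR 2 XOR 4 XOR 4 XOR 8 XOR 6 XOR 8 XOR 12 XOR 11 = 2.
Result: 13 * 7 = 2 (in Nim).

2


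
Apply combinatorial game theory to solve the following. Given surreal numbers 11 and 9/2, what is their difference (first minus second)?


x = 11, y = 9/2
Converting to common denominator: 2
x = 22/2, y = 9/2
x - y = 11 - 9/2 = 13/2

13/2


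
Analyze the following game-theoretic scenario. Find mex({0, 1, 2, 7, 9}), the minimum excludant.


Set = {0, 1, 2, 7, 9}
0 is in the set.
1 is in the set.
2 is in the set.
3 is NOT in the set. This is the mex.
mex = 3

3


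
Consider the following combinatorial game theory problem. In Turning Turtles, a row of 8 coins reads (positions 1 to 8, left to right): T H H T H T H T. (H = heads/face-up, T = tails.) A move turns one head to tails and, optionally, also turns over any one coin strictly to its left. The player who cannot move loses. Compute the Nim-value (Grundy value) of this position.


Coins: T H H T H T H T
Key fact: a single head at position k behaves exactly like a Nim heap of size k (turning it to T and optionally flipping a coin at j < k corresponds to moving the heap from k to j, or to 0), and heads combine as a disjunctive sum (two heads at the same place would cancel, matching j XOR j = 0). So the Nim-value is the XOR of the 1-indexed positions of the heads.
Face-up positions (1-indexed): [2, 3, 5, 7]
XOR 0 with 2: 0 XOR 2 = 2
XOR 2 with 3: 2 XOR 3 = 1
XOR 1 with 5: 1 XOR 5 = 4
XOR 4 with 7: 4 XOR 7 = 3
Nim-value = 3

3


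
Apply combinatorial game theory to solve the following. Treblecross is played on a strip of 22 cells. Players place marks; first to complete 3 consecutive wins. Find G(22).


Treblecross: place X on empty cells; 3-in-a-row wins.
Playing within two cells of an existing X lets the opponent win at once, so sensible play treats the cells i-2..i+2 around each X as dead. The player left with no safe cell loses, so this is a normal-play take-away game on strips of safe cells.
Placing X at cell i (0-indexed) of a strip of k safe cells leaves independent strips of sizes max(0, i-2) and max(0, k-i-3). Hence G(k) = mex{ G(max(0,i-2)) XOR G(max(0,k-i-3)) : 0 <= i < k }, with G(0) = 0.
G(1): splits (0,0):0^0=0 -> mex({0}) = 1
G(2): splits (0,0):0^0=0 -> mex({0}) = 1
G(3): splits (0,0):0^0=0 -> mex({0}) = 1
G(4): splits (0,1):0^1=1 (0,0):0^0=0 -> mex({0, 1}) = 2
G(5): splits (0,2):0^1=1 (0,1):0^1=1 (0,0):0^0=0 -> mex({0, 1}) = 2
G(6) = mex({1}) = 0
G(7) = mex({0, 1, 2}) = 3
G(8) = mex({0, 1, 2}) = 3
G(9) = mex({0, 2}) = 1
G(10) = mex({0, 2, 3}) = 1
G(11) = mex({0, 3}) = 1
G(12) = mex({1, 3}) = 0
G(13) = mex({0, 1, 2, 3}) = 4
G(14) = mex({0, 1, 2}) = 3
G(15) = mex({0, 1, 2}) = 3
G(16) = mex({0, 1, 2, 4}) = 3
G(17) = mex({0, 1, 3, 4}) = 2
G(18) = mex({0, 1, 3, 4}) = 2
G(19) = mex({0, 1, 3, 5}) = 2
G(20) = mex({0, 1, 2, 3, 5}) = 4
G(21) = mex({0, 1, 2, 3, 5}) = 4
G(22) = mex({1, 2, 6}) = 0
Therefore G(22) = 0.

0


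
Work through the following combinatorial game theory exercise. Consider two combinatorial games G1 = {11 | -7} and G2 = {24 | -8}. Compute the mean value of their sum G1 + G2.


G1 = {11 | -7}, G2 = {24 | -8}
Each is a switch {a | b} with numbers a > b; its mean value is (a + b)/2, and mean value is additive over game sums: m(G1 + G2) = m(G1) + m(G2).
Mean of G1 = (11 + (-7))/2 = 4/2 = 2
Mean of G2 = (24 + (-8))/2 = 16/2 = 8
Mean of G1 + G2 = 2 + 8 = 10

10


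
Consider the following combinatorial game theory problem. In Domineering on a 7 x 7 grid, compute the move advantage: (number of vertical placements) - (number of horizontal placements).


Board is 7 x 7 (rows x cols).
Left (vertical) placements: (rows-1) * cols = 6 * 7 = 42
Right (horizontal) placements: rows * (cols-1) = 7 * 6 = 42
Advantage = Left - Right = 42 - 42 = 0

0


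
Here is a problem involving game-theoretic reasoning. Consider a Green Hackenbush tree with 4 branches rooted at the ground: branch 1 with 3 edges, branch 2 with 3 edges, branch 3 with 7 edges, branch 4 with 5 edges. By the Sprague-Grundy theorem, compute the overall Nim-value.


The tree has 4 branches from the ground vertex.
In Green Hackenbush, the Nim-value of a simple path of length k is k.
Branch 1: length 3, Nim-value = 3
Branch 2: length 3, Nim-value = 3
Branch 3: length 7, Nim-value = 7
Branch 4: length 5, Nim-value = 5
Total Nim-value = XOR of all branch values:
0 XOR 3 = 3
3 XOR 3 = 0
0 XOR 7 = 7
7 XOR 5 = 2
Nim-value of the tree = 2

2


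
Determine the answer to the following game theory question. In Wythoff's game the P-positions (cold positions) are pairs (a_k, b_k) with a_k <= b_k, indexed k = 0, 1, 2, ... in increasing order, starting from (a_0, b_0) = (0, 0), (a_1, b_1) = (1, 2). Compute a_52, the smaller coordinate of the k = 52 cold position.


By Wythoff's theorem, a_k = floor(k * phi) and b_k = floor(k * phi^2) = a_k + k, where phi = (1 + sqrt(5))/2 is the golden ratio.
phi = (1 + sqrt(5))/2 = 1.618034
k = 52
k * phi = 52 * 1.618034 = 84.137767
a_52 = floor(k * phi) = 84

84


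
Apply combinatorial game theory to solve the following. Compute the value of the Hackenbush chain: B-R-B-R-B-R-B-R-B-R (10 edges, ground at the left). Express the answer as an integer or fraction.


Edges (from ground): B-R-B-R-B-R-B-R-B-R
By Berlekamp's sign-expansion rule, a Blue-Red Hackenbush stalk has the value of the surreal number whose sign sequence is the edge sequence with B -> + and R -> -.
Sign sequence: +-+-+-+-+-
Trace the sign expansion in the surreal number tree, starting from 0:
Edge 1: B (sign +) -> bounds (0, +inf), value = 1
Edge 2: R (sign -) -> bounds (0, 1), value = 1/2
Edge 3: B (sign +) -> bounds (1/2, 1), value = 3/4
Edge 4: R (sign -) -> bounds (1/2, 3/4), value = 5/8
Edge 5: B (sign +) -> bounds (5/8, 3/4), value = 11/16
Edge 6: R (sign -) -> bounds (5/8, 11/16), value = 21/32
Edge 7: B (sign +) -> bounds (21/32, 11/16), value = 43/64
Edge 8: R (sign -) -> bounds (21/32, 43/64), value = 85/128
Edge 9: B (sign +) -> bounds (85/128, 43/64), value = 171/256
Edge 10: R (sign -) -> bounds (85/128, 171/256), value = 341/512
Game value = 341/512

341/512


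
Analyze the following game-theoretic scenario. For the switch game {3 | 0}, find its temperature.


The game is {3 | 0}, a switch {a | b} with numbers a > b.
Cooling {a | b} by t gives {a - t | b + t}, which stops being hot when a - t = b + t, i.e. at t = (a - b)/2. So the temperature of a switch is (a - b)/2.
Temperature = (Left option - Right option) / 2
= (3 - (0)) / 2
= 3 / 2
= 3/2

3/2


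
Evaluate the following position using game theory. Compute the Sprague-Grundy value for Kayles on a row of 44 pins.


Kayles: a move removes 1 or 2 adjacent pins from a contiguous row.
Removing pins from a row of k leaves two independent rows (a, b) with a + b = k - 1 (one pin) or a + b = k - 2 (two pins); an end removal gives a = 0.
By Sprague-Grundy, G(k) = mex{ G(a) XOR G(b) } over all these splits. G(0) = 0.
G(1): splits (0,0):0^0=0 -> mex({0}) = 1
G(2): splits (0,1):0^1=1 (0,0):0^0=0 -> mex({0, 1}) = 2
G(3): splits (0,2):0^2=2 (1,1):1^1=0 (0,1):0^1=1 -> mex({0, 1, 2}) = 3
G(4): splits (0,3):0^3=3 (1,2):1^2=3 (0,2):0^2=2 (1,1):1^1=0 -> mex({0, 2, 3}) = 1
G(5): splits (0,4):0^1=1 (1,3):1^3=2 (2,2):2^2=0 (0,3):0^3=3 (1,2):1^2=3 -> mex({0, 1, 2, 3}) = 4
G(6) = mex({0, 1, 2, 4}) = 3
G(7) = mex({0, 1, 3, 4, 5}) = 2
G(8) = mex({0, 2, 3, 5, 6}) = 1
G(9) = mex({0, 1, 2, 3, 6, 7}) = 4
G(10) = mex({0, 1, 3, 4, 5, 7}) = 2
G(11) = mex({0, 1, 2, 3, 4, 5}) = 6
G(12) = mex({0, 1, 2, 3, 5, 6, 7}) = 4
G(13) = mex({0, 2, 3, 4, 6, 7}) = 1
G(14) = mex({0, 1, 4, 5, 6, 7}) = 2
G(15) = mex({0, 1, 2, 3, 4, 5, 6}) = 7
G(16) = mex({0, 2, 3, 5, 6, 7}) = 1
G(17) = mex({0, 1, 2, 3, 5, 6, 7}) = 4
G(18) = mex({0, 1, 2, 4, 5, 6}) = 3
G(19) = mex({0, 1, 3, 4, 5, 7}) = 2
G(20) = mex({0, 2, 3, 4, 5, 6, 7}) = 1
G(21) = mex({0, 1, 2, 3, 5, 6, 7}) = 4
G(22) = mex({0, 1, 2, 3, 4, 5, 7}) = 6
G(23) = mex({0, 1, 2, 3, 4, 5, 6}) = 7
G(24) = mex({0, 1, 2, 3, 5, 6, 7}) = 4
G(25) = mex({0, 2, 3, 4, 6, 7}) = 1
G(26) = mex({0, 1, 3, 4, 5, 6, 7}) = 2
G(27) = mex({0, 1, 2, 3, 4, 5, 6, 7}) = 8
G(28) = mex({0, 1, 2, 3, 4, 6, 7, 8}) = 5
G(29) = mex({0, 1, 2, 3, 5, 6, 7, 8, 9}) = 4
G(30) = mex({0, 1, 2, 3, 4, 5, 6, 9, 10}) = 7
G(31) = mex({0, 1, 3, 4, 5, 7, 10, 11}) = 2
G(32) = mex({0, 2, 3, 4, 5, 6, 7, 9, 11}) = 1
G(33) = mex({0, 1, 2, 3, 4, 5, 6, 7, 9, 12}) = 8
G(34) = mex({0, 1, 2, 3, 4, 5, 7, 8, 11, 12}) = 6
G(35) = mex({0, 1, 2, 3, 4, 5, 6, 8, 9, 10, 11}) = 7
G(36) = mex({0, 1, 2, 3, 5, 6, 7, 9, 10}) = 4
G(37) = mex({0, 2, 3, 4, 6, 7, 9, 10, 11, 12}) = 1
G(38) = mex({0, 1, 3, 4, 5, 6, 7, 9, 10, 11, 12}) = 2
G(39) = mex({0, 1, 2, 4, 5, 6, 7, 9, 10, 12, 14}) = 3
G(40) = mex({0, 2, 3, 4, 6, 7, 11, 12, 14}) = 1
G(41) = mex({0, 1, 2, 3, 5, 6, 7, 9, 10, 11, 12}) = 4
G(42) = mex({0, 1, 2, 3, 4, 5, 6, 9, 10}) = 7
G(43) = mex({0, 1, 3, 4, 5, 7, 9, 10, 12, 15}) = 2
G(44) = mex({0, 2, 3, 4, 5, 6, 7, 9, 10, 12, 15}) = 1
Therefore G(44) = 1.

1


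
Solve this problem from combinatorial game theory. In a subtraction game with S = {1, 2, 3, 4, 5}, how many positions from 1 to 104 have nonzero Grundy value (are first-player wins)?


Subtraction set S = {1, 2, 3, 4, 5}, so G(n) = n mod 6.
G(n) = 0 when n is a multiple of 6.
Multiples of 6 in [1, 104]: 17
N-positions (nonzero Grundy) = 104 - 17 = 87

87


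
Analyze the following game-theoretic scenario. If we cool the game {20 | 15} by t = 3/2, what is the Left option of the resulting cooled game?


Original game: {20 | 15} (a switch {a | b} with a > b).
Cooling by t (for t below the temperature (a - b)/2 = 5/2) taxes each move by t: {a | b} cooled by t is {a - t | b + t}.
Cooling amount: t = 3/2
Cooled Left option: 20 - 3/2 = 37/2
Cooled Right option: 15 + 3/2 = 33/2
Cooled game: {37/2 | 33/2}
Left option = 37/2

37/2


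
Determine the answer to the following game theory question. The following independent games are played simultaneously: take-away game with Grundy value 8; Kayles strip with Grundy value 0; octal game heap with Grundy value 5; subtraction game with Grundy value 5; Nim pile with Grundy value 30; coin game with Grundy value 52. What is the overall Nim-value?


By the Sprague-Grundy theorem, the Grundy value of a sum of games is the XOR of individual Grundy values.
take-away game: Grundy value = 8. Running XOR: 0 XOR 8 = 8
Kayles strip: Grundy value = 0. Running XOR: 8 XOR 0 = 8
octal game heap: Grundy value = 5. Running XOR: 8 XOR 5 = 13
subtraction game: Grundy value = 5. Running XOR: 13 XOR 5 = 8
Nim pile: Grundy value = 30. Running XOR: 8 XOR 30 = 22
coin game: Grundy value = 52. Running XOR: 22 XOR 52 = 34
The combined Grundy value is 34.

34


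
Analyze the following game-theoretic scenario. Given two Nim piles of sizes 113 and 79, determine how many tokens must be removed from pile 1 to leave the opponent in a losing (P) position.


Piles: 113 and 79
Current XOR: 113 XOR 79 = 62 (non-zero, so this is an N-position).
To make the XOR zero, we need to find a move that balances the piles.
For pile 1 (size 113): target = 113 XOR 62 = 79
We reduce pile 1 from 113 to 79.
Tokens removed: 113 - 79 = 34
Verification: 79 XOR 79 = 0

34


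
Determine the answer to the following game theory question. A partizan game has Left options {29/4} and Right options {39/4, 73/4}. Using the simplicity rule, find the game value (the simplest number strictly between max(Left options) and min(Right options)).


Left options: {29/4}, max = 29/4
Right options: {39/4, 73/4}, min = 39/4
All options are numbers and max(Left) < min(Right), so by the simplicity theorem the value is the simplest (earliest-born) number strictly between 29/4 and 39/4.
Integers 8 through 9 all lie strictly between 29/4 and 39/4.
Among integers, the simplest (lowest birthday = smallest |n|; 0 is born on day 0, +-n on day n) is 8.
No non-integer in the interval can be simpler: if x is a non-integer in the interval, then floor(x) or ceil(x) also lies in the interval (the interval contains an integer), and both are proper prefixes of x's sign expansion, i.e. born earlier. So the game value is 8.
Game value = 8

8


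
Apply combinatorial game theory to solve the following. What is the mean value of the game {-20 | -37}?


Game = {-20 | -37}, a switch {a | b} with numbers a > b.
Its thermograph has left wall a - t and right wall b + t, which meet at t = (a - b)/2, where both equal (a + b)/2. So the mast (mean value) is at (a + b)/2.
Mean = (-20 + (-37))/2 = -57/2 = -57/2

-57/2


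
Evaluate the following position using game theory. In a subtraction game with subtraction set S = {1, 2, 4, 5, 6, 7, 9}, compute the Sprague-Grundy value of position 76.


The subtraction set is S = {1, 2, 4, 5, 6, 7, 9}.
G(k) = mex{ G(k - s) : s in S, s <= k }. We compute iteratively: G(0) = 0.
G(1) = mex({0}) = 1
G(2) = mex({0, 1}) = 2
G(3) = mex({1, 2}) = 0
G(4) = mex({0, 2}) = 1
G(5) = mex({0, 1}) = 2
G(6) = mex({0, 1, 2}) = 3
G(7) = mex({0, 1, 2, 3}) = 4
G(8) = mex({0, 1, 2, 3, 4}) = 5
G(9) = mex({0, 1, 2, 4, 5}) = 3
G(10) = mex({0, 1, 2, 3, 5}) = 4
G(11) = mex({1, 2, 3, 4}) = 0
G(12) = mex({0, 2, 3, 4, 5}) = 1
G(13) = mex({0, 1, 3, 4, 5}) = 2
G(14) = mex({1, 2, 3, 4, 5}) = 0
G(15) = mex({0, 2, 3, 4, 5}) = 1
G(16) = mex({0, 1, 3, 4}) = 2
G(17) = mex({0, 1, 2, 4, 5}) = 3
G(18) = mex({0, 1, 2, 3}) = 4
G(19) = mex({0, 1, 2, 3, 4}) = 5
Observe that G(11)..G(19) = 0, 1, 2, 0, 1, 2, 3, 4, 5 repeats G(0)..G(8) = 0, 1, 2, 0, 1, 2, 3, 4, 5.
For k >= max(S) = 9, G(k) is determined by the previous 9 values G(k-9)..G(k-1); a window of 9 consecutive values has recurred shifted by 11, so by induction G(k + 11) = G(k) for all k >= 0: the sequence is periodic from the start with period 11.
One period: G(0..10) = 0, 1, 2, 0, 1, 2, 3, 4, 5, 3, 4.
76 mod 11 = 10, so G(76) = G(10) = 4.

4


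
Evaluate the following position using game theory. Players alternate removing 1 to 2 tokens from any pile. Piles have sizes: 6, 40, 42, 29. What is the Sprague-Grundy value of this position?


Subtraction set: {1, 2}
For this subtraction set, G(n) = n mod 3 (period = max + 1 = 3).
Pile 1 (size 6): G(6) = 6 mod 3 = 0
Pile 2 (size 40): G(40) = 40 mod 3 = 1
Pile 3 (size 42): G(42) = 42 mod 3 = 0
Pile 4 (size 29): G(29) = 29 mod 3 = 2
Total Grundy value = XOR of all: 0 XOR 1 XOR 0 XOR 2 = 3

3


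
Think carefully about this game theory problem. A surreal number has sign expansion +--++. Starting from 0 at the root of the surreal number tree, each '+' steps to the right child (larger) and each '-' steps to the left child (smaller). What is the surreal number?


Sign expansion: +--++
Rule: track bounds (lo, hi), initially (-inf, +inf). On '+', the current value becomes lo and we move to the simplest number in (value, hi): value + 1 if hi = +inf, otherwise the midpoint (value + hi)/2. On '-', the current value becomes hi and we move to value - 1 if lo = -inf, otherwise the midpoint (lo + value)/2.
Start at 0.
Step 1: sign = +, move right. Bounds: (0, +inf). Value = 1
Step 2: sign = -, move left. Bounds: (0, 1). Value = 1/2
Step 3: sign = -, move left. Bounds: (0, 1/2). Value = 1/4
Step 4: sign = +, move right. Bounds: (1/4, 1/2). Value = 3/8
Step 5: sign = +, move right. Bounds: (3/8, 1/2). Value = 7/16
The surreal number with sign expansion +--++ is 7/16.

7/16


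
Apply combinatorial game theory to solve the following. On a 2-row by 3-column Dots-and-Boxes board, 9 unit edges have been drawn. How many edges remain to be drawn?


Grid: 2 x 3 boxes, i.e. 3 rows and 4 columns of dots.
Horizontal edges: (rows + 1) * cols = 3 * 3 = 9
Vertical edges: rows * (cols + 1) = 2 * 4 = 8
Total edges: 9 + 8 = 17
Edges drawn: 9
Remaining: 17 - 9 = 8

8


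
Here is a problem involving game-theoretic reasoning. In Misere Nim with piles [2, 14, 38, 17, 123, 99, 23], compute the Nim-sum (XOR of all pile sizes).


We need the XOR (exclusive or) of all pile sizes.
After XOR-ing pile 1 (size 2): 0 XOR 2 = 2
After XOR-ing pile 2 (size 14): 2 XOR 14 = 12
After XOR-ing pile 3 (size 38): 12 XOR 38 = 42
After XOR-ing pile 4 (size 17): 42 XOR 17 = 59
After XOR-ing pile 5 (size 123): 59 XOR 123 = 64
After XOR-ing pile 6 (size 99): 64 XOR 99 = 35
After XOR-ing pile 7 (size 23): 35 XOR 23 = 52
The Nim-value of this position is 52.

52


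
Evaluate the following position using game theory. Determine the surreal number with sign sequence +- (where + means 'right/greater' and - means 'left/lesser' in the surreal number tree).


Sign expansion: +-
Rule: track bounds (lo, hi), initially (-inf, +inf). On '+', the current value becomes lo and we move to the simplest number in (value, hi): value + 1 if hi = +inf, otherwise the midpoint (value + hi)/2. On '-', the current value becomes hi and we move to value - 1 if lo = -inf, otherwise the midpoint (lo + value)/2.
Start at 0.
Step 1: sign = +, move right. Bounds: (0, +inf). Value = 1
Step 2: sign = -, move left. Bounds: (0, 1). Value = 1/2
The surreal number with sign expansion +- is 1/2.

1/2


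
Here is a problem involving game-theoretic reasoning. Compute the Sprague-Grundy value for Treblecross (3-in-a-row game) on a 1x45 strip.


Treblecross: place X on empty cells; 3-in-a-row wins.
Playing within two cells of an existing X lets the opponent win at once, so sensible play treats the cells i-2..i+2 around each X as dead. The player left with no safe cell loses, so this is a normal-play take-away game on strips of safe cells.
Placing X at cell i (0-indexed) of a strip of k safe cells leaves independent strips of sizes max(0, i-2) and max(0, k-i-3). Hence G(k) = mex{ G(max(0,i-2)) XOR G(max(0,k-i-3)) : 0 <= i < k }, with G(0) = 0.
G(1): splits (0,0):0^0=0 -> mex({0}) = 1
G(2): splits (0,0):0^0=0 -> mex({0}) = 1
G(3): splits (0,0):0^0=0 -> mex({0}) = 1
G(4): splits (0,1):0^1=1 (0,0):0^0=0 -> mex({0, 1}) = 2
G(5): splits (0,2):0^1=1 (0,1):0^1=1 (0,0):0^0=0 -> mex({0, 1}) = 2
G(6) = mex({1}) = 0
G(7) = mex({0, 1, 2}) = 3
G(8) = mex({0, 1, 2}) = 3
G(9) = mex({0, 2}) = 1
G(10) = mex({0, 2, 3}) = 1
G(11) = mex({0, 3}) = 1
G(12) = mex({1, 3}) = 0
G(13) = mex({0, 1, 2, 3}) = 4
G(14) = mex({0, 1, 2}) = 3
G(15) = mex({0, 1, 2}) = 3
G(16) = mex({0, 1, 2, 4}) = 3
G(17) = mex({0, 1, 3, 4}) = 2
G(18) = mex({0, 1, 3, 4}) = 2
G(19) = mex({0, 1, 3, 5}) = 2
G(20) = mex({0, 1, 2, 3, 5}) = 4
G(21) = mex({0, 1, 2, 3, 5}) = 4
G(22) = mex({1, 2, 6}) = 0
G(23) = mex({0, 1, 2, 3, 4, 6}) = 5
G(24) = mex({0, 1, 2, 3, 4}) = 5
G(25) = mex({0, 1, 3, 4, 7}) = 2
G(26) = mex({0, 1, 3, 4, 5, 7}) = 2
G(27) = mex({0, 1, 3, 5}) = 2
G(28) = mex({0, 1, 2, 5}) = 3
G(29) = mex({0, 1, 2, 4, 5, 6}) = 3
G(30) = mex({1, 2, 4, 6}) = 0
G(31) = mex({0, 1, 2, 3, 4, 6}) = 5
G(32) = mex({1, 2, 3, 4, 7}) = 0
G(33) = mex({0, 3, 7}) = 1
G(34) = mex({0, 2, 3, 5, 7}) = 1
G(35) = mex({0, 2, 3, 5, 6}) = 1
G(36) = mex({0, 1, 2, 5, 6}) = 3
G(37) = mex({0, 1, 2, 4, 5, 6}) = 3
G(38) = mex({0, 1, 2, 4}) = 3
G(39) = mex({0, 1, 2, 3, 4, 7}) = 5
G(40) = mex({0, 1, 2, 3, 4, 5, 7}) = 6
G(41) = mex({0, 1, 2, 3, 5, 7}) = 4
G(42) = mex({0, 1, 2, 3, 5, 6, 7}) = 4
G(43) = mex({0, 2, 3, 5, 6}) = 1
G(44) = mex({1, 2, 3, 4, 5, 6}) = 0
G(45) = mex({0, 1, 2, 3, 4, 6, 7}) = 5
Therefore G(45) = 5.

5


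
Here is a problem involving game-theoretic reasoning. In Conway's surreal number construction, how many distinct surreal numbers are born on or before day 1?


Day 0: {|} = 0 is born. Count = 1.
Day n: the number of surreal numbers born by day n is 2^(n+1) - 1.
By day 0: 2^1 - 1 = 1
By day 1: 2^2 - 1 = 3
By day 1: 3 surreal numbers.

3


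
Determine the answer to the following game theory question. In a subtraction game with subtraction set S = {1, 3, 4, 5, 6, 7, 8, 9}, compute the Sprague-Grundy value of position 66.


The subtraction set is S = {1, 3, 4, 5, 6, 7, 8, 9}.
G(k) = mex{ G(k - s) : s in S, s <= k }. We compute iteratively: G(0) = 0.
G(1) = mex({0}) = 1
G(2) = mex({1}) = 0
G(3) = mex({0}) = 1
G(4) = mex({0, 1}) = 2
G(5) = mex({0, 1, 2}) = 3
G(6) = mex({0, 1, 3}) = 2
G(7) = mex({0, 1, 2}) = 3
G(8) = mex({0, 1, 2, 3}) = 4
G(9) = mex({0, 1, 2, 3, 4}) = 5
G(10) = mex({0, 1, 2, 3, 5}) = 4
G(11) = mex({0, 1, 2, 3, 4}) = 5
G(12) = mex({1, 2, 3, 4, 5}) = 0
G(13) = mex({0, 2, 3, 4, 5}) = 1
G(14) = mex({1, 2, 3, 4, 5}) = 0
G(15) = mex({0, 2, 3, 4, 5}) = 1
G(16) = mex({0, 1, 3, 4, 5}) = 2
G(17) = mex({0, 1, 2, 4, 5}) = 3
G(18) = mex({0, 1, 3, 4, 5}) = 2
G(19) = mex({0, 1, 2, 4, 5}) = 3
G(20) = mex({0, 1, 2, 3, 5}) = 4
Observe that G(12)..G(20) = 0, 1, 0, 1, 2, 3, 2, 3, 4 repeats G(0)..G(8) = 0, 1, 0, 1, 2, 3, 2, 3, 4.
For k >= max(S) = 9, G(k) is determined by the previous 9 values G(k-9)..G(k-1); a window of 9 consecutive values has recurred shifted by 12, so by induction G(k + 12) = G(k) for all k >= 0: the sequence is periodic from the start with period 12.
One period: G(0..11) = 0, 1, 0, 1, 2, 3, 2, 3, 4, 5, 4, 5.
66 mod 12 = 6, so G(66) = G(6) = 2.

2


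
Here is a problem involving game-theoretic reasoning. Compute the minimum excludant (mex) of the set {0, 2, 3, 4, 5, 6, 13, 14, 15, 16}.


Set = {0, 2, 3, 4, 5, 6, 13, 14, 15, 16}
0 is in the set.
1 is NOT in the set. This is the mex.
mex = 1

1


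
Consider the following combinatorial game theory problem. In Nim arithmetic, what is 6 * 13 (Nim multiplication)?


Nim multiplication is bilinear over XOR: (u XOR v) * w = (u*w) XOR (v*w).
So we split each operand into its bit components and XOR the pairwise Nim products.
6 = 2 + 4 (as XOR of powers of 2).
13 = 1 + 4 + 8 (as XOR of powers of 2).
Using the standard Nim-product table on single bits:
  2*2 = 3,   2*4 = 8,   2*8 = 12,
  4*4 = 6,   4*8 = 11,  8*8 = 13,
and  1*x = x (identity), k*l = l*k (commutative).
Pairwise Nim products:
  2 * 1 = 2
  2 * 4 = 8
  2 * 8 = 12
  4 * 1 = 4
  4 * 4 = 6
  4 * 8 = 11
XOR them: 2 XOR 8 XOR 12 XOR 4 XOR 6 XOR 11 = 15.
Result: 6 * 13 = 15 (in Nim).

15


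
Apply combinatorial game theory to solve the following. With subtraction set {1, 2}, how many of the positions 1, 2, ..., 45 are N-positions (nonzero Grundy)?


Subtraction set S = {1, 2}, so G(n) = n mod 3.
G(n) = 0 when n is a multiple of 3.
Multiples of 3 in [1, 45]: 15
N-positions (nonzero Grundy) = 45 - 15 = 30

30


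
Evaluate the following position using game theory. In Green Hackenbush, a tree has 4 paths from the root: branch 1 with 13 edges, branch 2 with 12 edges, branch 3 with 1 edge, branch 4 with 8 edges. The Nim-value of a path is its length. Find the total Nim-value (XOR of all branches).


The tree has 4 branches from the ground vertex.
In Green Hackenbush, the Nim-value of a simple path of length k is k.
Branch 1: length 13, Nim-value = 13
Branch 2: length 12, Nim-value = 12
Branch 3: length 1, Nim-value = 1
Branch 4: length 8, Nim-value = 8
Total Nim-value = XOR of all branch values:
0 XOR 13 = 13
13 XOR 12 = 1
1 XOR 1 = 0
0 XOR 8 = 8
Nim-value of the tree = 8

8


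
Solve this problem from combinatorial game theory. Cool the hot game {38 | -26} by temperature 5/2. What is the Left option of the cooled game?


Original game: {38 | -26} (a switch {a | b} with a > b).
Cooling by t (for t below the temperature (a - b)/2 = 32) taxes each move by t: {a | b} cooled by t is {a - t | b + t}.
Cooling amount: t = 5/2
Cooled Left option: 38 - 5/2 = 71/2
Cooled Right option: -26 + 5/2 = -47/2
Cooled game: {71/2 | -47/2}
Left option = 71/2

71/2


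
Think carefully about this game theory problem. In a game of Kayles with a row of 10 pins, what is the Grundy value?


Kayles: a move removes 1 or 2 adjacent pins from a contiguous row.
Removing pins from a row of k leaves two independent rows (a, b) with a + b = k - 1 (one pin) or a + b = k - 2 (two pins); an end removal gives a = 0.
By Sprague-Grundy, G(k) = mex{ G(a) XOR G(b) } over all these splits. G(0) = 0.
G(1): splits (0,0):0^0=0 -> mex({0}) = 1
G(2): splits (0,1):0^1=1 (0,0):0^0=0 -> mex({0, 1}) = 2
G(3): splits (0,2):0^2=2 (1,1):1^1=0 (0,1):0^1=1 -> mex({0, 1, 2}) = 3
G(4): splits (0,3):0^3=3 (1,2):1^2=3 (0,2):0^2=2 (1,1):1^1=0 -> mex({0, 2, 3}) = 1
G(5): splits (0,4):0^1=1 (1,3):1^3=2 (2,2):2^2=0 (0,3):0^3=3 (1,2):1^2=3 -> mex({0, 1, 2, 3}) = 4
G(6) = mex({0, 1, 2, 4}) = 3
G(7) = mex({0, 1, 3, 4, 5}) = 2
G(8) = mex({0, 2, 3, 5, 6}) = 1
G(9) = mex({0, 1, 2, 3, 6, 7}) = 4
G(10) = mex({0, 1, 3, 4, 5, 7}) = 2
Therefore G(10) = 2.

2


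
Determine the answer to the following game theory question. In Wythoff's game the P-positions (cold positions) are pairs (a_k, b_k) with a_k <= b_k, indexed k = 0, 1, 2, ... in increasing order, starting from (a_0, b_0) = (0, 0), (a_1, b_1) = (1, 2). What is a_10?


By Wythoff's theorem, a_k = floor(k * phi) and b_k = floor(k * phi^2) = a_k + k, where phi = (1 + sqrt(5))/2 is the golden ratio.
phi = (1 + sqrt(5))/2 = 1.618034
k = 10
k * phi = 10 * 1.618034 = 16.180340
a_10 = floor(k * phi) = 16

16


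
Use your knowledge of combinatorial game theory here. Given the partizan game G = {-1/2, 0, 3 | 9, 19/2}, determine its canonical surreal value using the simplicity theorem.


Left options: {-1/2, 0, 3}, max = 3
Right options: {9, 19/2}, min = 9
All options are numbers and max(Left) < min(Right), so by the simplicity theorem the value is the simplest (earliest-born) number strictly between 3 and 9.
Integers 4 through 8 all lie strictly between 3 and 9.
Among integers, the simplest (lowest birthday = smallest |n|; 0 is born on day 0, +-n on day n) is 4.
No non-integer in the interval can be simpler: if x is a non-integer in the interval, then floor(x) or ceil(x) also lies in the interval (the interval contains an integer), and both are proper prefixes of x's sign expansion, i.e. born earlier. So the game value is 4.
Game value = 4

4


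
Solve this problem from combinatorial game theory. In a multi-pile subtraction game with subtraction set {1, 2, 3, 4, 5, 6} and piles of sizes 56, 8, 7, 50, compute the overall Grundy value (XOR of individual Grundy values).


Subtraction set: {1, 2, 3, 4, 5, 6}
For this subtraction set, G(n) = n mod 7 (period = max + 1 = 7).
Pile 1 (size 56): G(56) = 56 mod 7 = 0
Pile 2 (size 8): G(8) = 8 mod 7 = 1
Pile 3 (size 7): G(7) = 7 mod 7 = 0
Pile 4 (size 50): G(50) = 50 mod 7 = 1
Total Grundy value = XOR of all: 0 XOR 1 XOR 0 XOR 1 = 0

0


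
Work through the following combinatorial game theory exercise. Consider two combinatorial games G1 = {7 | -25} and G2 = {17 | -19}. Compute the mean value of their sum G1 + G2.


G1 = {7 | -25}, G2 = {17 | -19}
Each is a switch {a | b} with numbers a > b; its mean value is (a + b)/2, and mean value is additive over game sums: m(G1 + G2) = m(G1) + m(G2).
Mean of G1 = (7 + (-25))/2 = -18/2 = -9
Mean of G2 = (17 + (-19))/2 = -2/2 = -1
Mean of G1 + G2 = -9 + -1 = -10

-10


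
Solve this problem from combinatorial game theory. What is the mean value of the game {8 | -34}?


Game = {8 | -34}, a switch {a | b} with numbers a > b.
Its thermograph has left wall a - t and right wall b + t, which meet at t = (a - b)/2, where both equal (a + b)/2. So the mast (mean value) is at (a + b)/2.
Mean = (8 + (-34))/2 = -26/2 = -13

-13


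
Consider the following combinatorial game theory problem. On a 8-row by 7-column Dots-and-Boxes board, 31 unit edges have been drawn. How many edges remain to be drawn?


Grid: 8 x 7 boxes, i.e. 9 rows and 8 columns of dots.
Horizontal edges: (rows + 1) * cols = 9 * 7 = 63
Vertical edges: rows * (cols + 1) = 8 * 8 = 64
Total edges: 63 + 64 = 127
Edges drawn: 31
Remaining: 127 - 31 = 96

96


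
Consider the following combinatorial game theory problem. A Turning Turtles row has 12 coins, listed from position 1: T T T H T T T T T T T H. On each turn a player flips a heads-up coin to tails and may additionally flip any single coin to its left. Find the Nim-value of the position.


Coins: T T T H T T T T T T T H
Key fact: a single head at position k behaves exactly like a Nim heap of size k (turning it to T and optionally flipping a coin at j < k corresponds to moving the heap from k to j, or to 0), and heads combine as a disjunctive sum (two heads at the same place would cancel, matching j XOR j = 0). So the Nim-value is the XOR of the 1-indexed positions of the heads.
Face-up positions (1-indexed): [4, 12]
XOR 0 with 4: 0 XOR 4 = 4
XOR 4 with 12: 4 XOR 12 = 8
Nim-value = 8

8


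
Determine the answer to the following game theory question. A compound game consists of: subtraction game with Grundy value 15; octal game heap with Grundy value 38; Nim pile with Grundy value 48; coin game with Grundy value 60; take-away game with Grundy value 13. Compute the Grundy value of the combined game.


By the Sprague-Grundy theorem, the Grundy value of a sum of games is the XOR of individual Grundy values.
subtraction game: Grundy value = 15. Running XOR: 0 XOR 15 = 15
octal game heap: Grundy value = 38. Running XOR: 15 XOR 38 = 41
Nim pile: Grundy value = 48. Running XOR: 41 XOR 48 = 25
coin game: Grundy value = 60. Running XOR: 25 XOR 60 = 37
take-away game: Grundy value = 13. Running XOR: 37 XOR 13 = 40
The combined Grundy value is 40.

40


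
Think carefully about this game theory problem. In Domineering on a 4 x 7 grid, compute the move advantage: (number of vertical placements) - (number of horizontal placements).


Board is 4 x 7 (rows x cols).
Left (vertical) placements: (rows-1) * cols = 3 * 7 = 21
Right (horizontal) placements: rows * (cols-1) = 4 * 6 = 24
Advantage = Left - Right = 21 - 24 = -3

-3


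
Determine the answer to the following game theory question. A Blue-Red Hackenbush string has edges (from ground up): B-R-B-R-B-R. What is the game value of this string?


Edges (from ground): B-R-B-R-B-R
By Berlekamp's sign-expansion rule, a Blue-Red Hackenbush stalk has the value of the surreal number whose sign sequence is the edge sequence with B -> + and R -> -.
Sign sequence: +-+-+-
Trace the sign expansion in the surreal number tree, starting from 0:
Edge 1: B (sign +) -> bounds (0, +inf), value = 1
Edge 2: R (sign -) -> bounds (0, 1), value = 1/2
Edge 3: B (sign +) -> bounds (1/2, 1), value = 3/4
Edge 4: R (sign -) -> bounds (1/2, 3/4), value = 5/8
Edge 5: B (sign +) -> bounds (5/8, 3/4), value = 11/16
Edge 6: R (sign -) -> bounds (5/8, 11/16), value = 21/32
Game value = 21/32

21/32


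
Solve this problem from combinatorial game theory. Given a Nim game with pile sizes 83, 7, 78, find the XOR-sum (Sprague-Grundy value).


We need the XOR (exclusive or) of all pile sizes.
After XOR-ing pile 1 (size 83): 0 XOR 83 = 83
After XOR-ing pile 2 (size 7): 83 XOR 7 = 84
After XOR-ing pile 3 (size 78): 84 XOR 78 = 26
The Nim-value of this position is 26.

26


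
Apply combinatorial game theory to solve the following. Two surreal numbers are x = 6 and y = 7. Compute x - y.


x = 6, y = 7
x - y = 6 - 7 = -1

-1


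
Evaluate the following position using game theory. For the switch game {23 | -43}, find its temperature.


The game is {23 | -43}, a switch {a | b} with numbers a > b.
Cooling {a | b} by t gives {a - t | b + t}, which stops being hot when a - t = b + t, i.e. at t = (a - b)/2. So the temperature of a switch is (a - b)/2.
Temperature = (Left option - Right option) / 2
= (23 - (-43)) / 2
= 66 / 2
= 33

33


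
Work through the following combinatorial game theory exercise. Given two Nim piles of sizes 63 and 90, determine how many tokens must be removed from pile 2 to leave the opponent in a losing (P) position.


Piles: 63 and 90
Current XOR: 63 XOR 90 = 101 (non-zero, so this is an N-position).
To make the XOR zero, we need to find a move that balances the piles.
For pile 2 (size 90): target = 90 XOR 101 = 63
We reduce pile 2 from 90 to 63.
Tokens removed: 90 - 63 = 27
Verification: 63 XOR 63 = 0

27


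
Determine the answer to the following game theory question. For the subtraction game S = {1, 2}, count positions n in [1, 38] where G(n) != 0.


Subtraction set S = {1, 2}, so G(n) = n mod 3.
G(n) = 0 when n is a multiple of 3.
Multiples of 3 in [1, 38]: 12
N-positions (nonzero Grundy) = 38 - 12 = 26

26


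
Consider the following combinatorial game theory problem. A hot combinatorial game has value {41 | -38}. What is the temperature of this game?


The game is {41 | -38}, a switch {a | b} with numbers a > b.
Cooling {a | b} by t gives {a - t | b + t}, which stops being hot when a - t = b + t, i.e. at t = (a - b)/2. So the temperature of a switch is (a - b)/2.
Temperature = (Left option - Right option) / 2
= (41 - (-38)) / 2
= 79 / 2
= 79/2

79/2


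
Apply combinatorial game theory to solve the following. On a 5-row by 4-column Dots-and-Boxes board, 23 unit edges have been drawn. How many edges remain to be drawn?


Grid: 5 x 4 boxes, i.e. 6 rows and 5 columns of dots.
Horizontal edges: (rows + 1) * cols = 6 * 4 = 24
Vertical edges: rows * (cols + 1) = 5 * 5 = 25
Total edges: 24 + 25 = 49
Edges drawn: 23
Remaining: 49 - 23 = 26

26


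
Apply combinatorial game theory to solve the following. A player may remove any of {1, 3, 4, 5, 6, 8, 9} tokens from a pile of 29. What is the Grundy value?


The subtraction set is S = {1, 3, 4, 5, 6, 8, 9}.
G(k) = mex{ G(k - s) : s in S, s <= k }. We compute iteratively: G(0) = 0.
G(1) = mex({0}) = 1
G(2) = mex({1}) = 0
G(3) = mex({0}) = 1
G(4) = mex({0, 1}) = 2
G(5) = mex({0, 1, 2}) = 3
G(6) = mex({0, 1, 3}) = 2
G(7) = mex({0, 1, 2}) = 3
G(8) = mex({0, 1, 2, 3}) = 4
G(9) = mex({0, 1, 2, 3, 4}) = 5
G(10) = mex({0, 1, 2, 3, 5}) = 4
G(11) = mex({0, 1, 2, 3, 4}) = 5
G(12) = mex({1, 2, 3, 4, 5}) = 0
G(13) = mex({0, 2, 3, 4, 5}) = 1
G(14) = mex({1, 2, 3, 4, 5}) = 0
G(15) = mex({0, 2, 3, 4, 5}) = 1
G(16) = mex({0, 1, 3, 4, 5}) = 2
G(17) = mex({0, 1, 2, 4, 5}) = 3
G(18) = mex({0, 1, 3, 4, 5}) = 2
G(19) = mex({0, 1, 2, 4, 5}) = 3
G(20) = mex({0, 1, 2, 3, 5}) = 4
Observe that G(12)..G(20) = 0, 1, 0, 1, 2, 3, 2, 3, 4 repeats G(0)..G(8) = 0, 1, 0, 1, 2, 3, 2, 3, 4.
For k >= max(S) = 9, G(k) is determined by the previous 9 values G(k-9)..G(k-1); a window of 9 consecutive values has recurred shifted by 12, so by induction G(k + 12) = G(k) for all k >= 0: the sequence is periodic from the start with period 12.
One period: G(0..11) = 0, 1, 0, 1, 2, 3, 2, 3, 4, 5, 4, 5.
29 mod 12 = 5, so G(29) = G(5) = 3.

3


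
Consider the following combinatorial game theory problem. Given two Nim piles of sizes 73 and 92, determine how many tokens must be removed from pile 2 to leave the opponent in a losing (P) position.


Piles: 73 and 92
Current XOR: 73 XOR 92 = 21 (non-zero, so this is an N-position).
To make the XOR zero, we need to find a move that balances the piles.
For pile 2 (size 92): target = 92 XOR 21 = 73
We reduce pile 2 from 92 to 73.
Tokens removed: 92 - 73 = 19
Verification: 73 XOR 73 = 0

19


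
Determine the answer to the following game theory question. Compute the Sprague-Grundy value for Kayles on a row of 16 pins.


Kayles: a move removes 1 or 2 adjacent pins from a contiguous row.
Removing pins from a row of k leaves two independent rows (a, b) with a + b = k - 1 (one pin) or a + b = k - 2 (two pins); an end removal gives a = 0.
By Sprague-Grundy, G(k) = mex{ G(a) XOR G(b) } over all these splits. G(0) = 0.
G(1): splits (0,0):0^0=0 -> mex({0}) = 1
G(2): splits (0,1):0^1=1 (0,0):0^0=0 -> mex({0, 1}) = 2
G(3): splits (0,2):0^2=2 (1,1):1^1=0 (0,1):0^1=1 -> mex({0, 1, 2}) = 3
G(4): splits (0,3):0^3=3 (1,2):1^2=3 (0,2):0^2=2 (1,1):1^1=0 -> mex({0, 2, 3}) = 1
G(5): splits (0,4):0^1=1 (1,3):1^3=2 (2,2):2^2=0 (0,3):0^3=3 (1,2):1^2=3 -> mex({0, 1, 2, 3}) = 4
G(6) = mex({0, 1, 2, 4}) = 3
G(7) = mex({0, 1, 3, 4, 5}) = 2
G(8) = mex({0, 2, 3, 5, 6}) = 1
G(9) = mex({0, 1, 2, 3, 6, 7}) = 4
G(10) = mex({0, 1, 3, 4, 5, 7}) = 2
G(11) = mex({0, 1, 2, 3, 4, 5}) = 6
G(12) = mex({0, 1, 2, 3, 5, 6, 7}) = 4
G(13) = mex({0, 2, 3, 4, 6, 7}) = 1
G(14) = mex({0, 1, 4, 5, 6, 7}) = 2
G(15) = mex({0, 1, 2, 3, 4, 5, 6}) = 7
G(16) = mex({0, 2, 3, 5, 6, 7}) = 1
Therefore G(16) = 1.

1


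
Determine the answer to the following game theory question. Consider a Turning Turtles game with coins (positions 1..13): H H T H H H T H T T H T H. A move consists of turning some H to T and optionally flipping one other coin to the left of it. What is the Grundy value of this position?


Coins: H H T H H H T H T T H T H
Key fact: a single head at position k behaves exactly like a Nim heap of size k (turning it to T and optionally flipping a coin at j < k corresponds to moving the heap from k to j, or to 0), and heads combine as a disjunctive sum (two heads at the same place would cancel, matching j XOR j = 0). So the Nim-value is the XOR of the 1-indexed positions of the heads.
Face-up positions (1-indexed): [1, 2, 4, 5, 6, 8, 11, 13]
XOR 0 with 1: 0 XOR 1 = 1
XOR 1 with 2: 1 XOR 2 = 3
XOR 3 with 4: 3 XOR 4 = 7
XOR 7 with 5: 7 XOR 5 = 2
XOR 2 with 6: 2 XOR 6 = 4
XOR 4 with 8: 4 XOR 8 = 12
XOR 12 with 11: 12 XOR 11 = 7
XOR 7 with 13: 7 XOR 13 = 10
Nim-value = 10

10


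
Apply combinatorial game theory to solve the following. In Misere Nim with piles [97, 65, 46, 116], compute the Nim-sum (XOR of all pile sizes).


We need the XOR (exclusive or) of all pile sizes.
After XOR-ing pile 1 (size 97): 0 XOR 97 = 97
After XOR-ing pile 2 (size 65): 97 XOR 65 = 32
After XOR-ing pile 3 (size 46): 32 XOR 46 = 14
After XOR-ing pile 4 (size 116): 14 XOR 116 = 122
The Nim-value of this position is 122.

122


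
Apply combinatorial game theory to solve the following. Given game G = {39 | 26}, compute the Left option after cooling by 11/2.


Original game: {39 | 26} (a switch {a | b} with a > b).
Cooling by t (for t below the temperature (a - b)/2 = 13/2) taxes each move by t: {a | b} cooled by t is {a - t | b + t}.
Cooling amount: t = 11/2
Cooled Left option: 39 - 11/2 = 67/2
Cooled Right option: 26 + 11/2 = 63/2
Cooled game: {67/2 | 63/2}
Left option = 67/2

67/2


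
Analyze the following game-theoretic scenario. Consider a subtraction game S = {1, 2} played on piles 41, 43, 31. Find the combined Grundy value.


Subtraction set: {1, 2}
For this subtraction set, G(n) = n mod 3 (period = max + 1 = 3).
Pile 1 (size 41): G(41) = 41 mod 3 = 2
Pile 2 (size 43): G(43) = 43 mod 3 = 1
Pile 3 (size 31): G(31) = 31 mod 3 = 1
Total Grundy value = XOR of all: 2 XOR 1 XOR 1 = 2

2


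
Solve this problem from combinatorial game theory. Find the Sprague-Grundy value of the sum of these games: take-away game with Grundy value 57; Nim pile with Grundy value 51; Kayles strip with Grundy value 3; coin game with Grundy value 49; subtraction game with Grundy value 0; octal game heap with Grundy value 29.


By the Sprague-Grundy theorem, the Grundy value of a sum of games is the XOR of individual Grundy values.
take-away game: Grundy value = 57. Running XOR: 0 XOR 57 = 57
Nim pile: Grundy value = 51. Running XOR: 57 XOR 51 = 10
Kayles strip: Grundy value = 3. Running XOR: 10 XOR 3 = 9
coin game: Grundy value = 49. Running XOR: 9 XOR 49 = 56
subtraction game: Grundy value = 0. Running XOR: 56 XOR 0 = 56
octal game heap: Grundy value = 29. Running XOR: 56 XOR 29 = 37
The combined Grundy value is 37.

37


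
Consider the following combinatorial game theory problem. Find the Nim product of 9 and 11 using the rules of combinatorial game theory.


Nim multiplication is bilinear over XOR: (u XOR v) * w = (u*w) XOR (v*w).
So we split each operand into its bit components and XOR the pairwise Nim products.
9 = 1 + 8 (as XOR of powers of 2).
11 = 1 + 2 + 8 (as XOR of powers of 2).
Using the standard Nim-product table on single bits:
  2*2 = 3,   2*4 = 8,   2*8 = 12,
  4*4 = 6,   4*8 = 11,  8*8 = 13,
and  1*x = x (identity), k*l = l*k (commutative).
Pairwise Nim products:
  1 * 1 = 1
  1 * 2 = 2
  1 * 8 = 8
  8 * 1 = 8
  8 * 2 = 12
  8 * 8 = 13
XOR them: 1 XOR 2 XOR 8 XOR 8 XOR 12 XOR 13 = 2.
Result: 9 * 11 = 2 (in Nim).

2
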